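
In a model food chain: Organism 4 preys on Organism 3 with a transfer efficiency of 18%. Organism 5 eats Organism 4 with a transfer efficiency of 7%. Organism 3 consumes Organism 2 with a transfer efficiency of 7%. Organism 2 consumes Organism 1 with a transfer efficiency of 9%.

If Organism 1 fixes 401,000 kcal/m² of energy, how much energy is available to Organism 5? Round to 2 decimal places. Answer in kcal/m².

31.83 kcal/m²

Organism 2: 401000 × 0.09 = 36090 kcal/m²
Organism 3: 36090 × 0.07 = 2526.3 kcal/m²
Organism 4: 2526.3 × 0.18 = 454.734 kcal/m²
Organism 5: 454.734 × 0.07 = 31.83138 kcal/m²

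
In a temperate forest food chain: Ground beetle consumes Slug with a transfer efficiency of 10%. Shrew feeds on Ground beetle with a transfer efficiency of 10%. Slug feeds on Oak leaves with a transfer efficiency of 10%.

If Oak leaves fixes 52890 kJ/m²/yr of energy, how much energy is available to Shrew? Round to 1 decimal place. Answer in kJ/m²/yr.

52.9 kJ/m²/yr

Slug: 52890 × 0.1 = 5289 kJ/m²/yr
Ground beetle: 5289 × 0.1 = 528.9 kJ/m²/yr
Shrew: 528.9 × 0.1 = 52.89 kJ/m²/yr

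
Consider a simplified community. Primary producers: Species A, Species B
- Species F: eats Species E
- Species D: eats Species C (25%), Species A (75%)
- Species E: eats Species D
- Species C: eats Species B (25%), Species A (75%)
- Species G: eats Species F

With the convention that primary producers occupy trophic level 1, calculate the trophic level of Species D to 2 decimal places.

Species C: 1 + (0.25×1 + 0.75×1) = 2
Species D: 1 + (0.25×2 + 0.75×1) = 2.25
Species E: 1 + 2.25 = 3.25
Species F: 1 + 3.25 = 4.25
Species G: 1 + 4.25 = 5.25

2.25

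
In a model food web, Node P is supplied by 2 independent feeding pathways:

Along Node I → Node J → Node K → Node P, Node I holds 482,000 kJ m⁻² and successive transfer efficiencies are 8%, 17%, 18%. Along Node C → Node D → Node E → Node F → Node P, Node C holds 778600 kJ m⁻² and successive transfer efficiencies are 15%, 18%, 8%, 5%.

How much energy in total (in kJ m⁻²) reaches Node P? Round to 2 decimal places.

1264.02 kJ m⁻²

Via Node I: 482000 × 0.08 × 0.17 × 0.18 = 1179.936 kJ m⁻²
Via Node C: 778600 × 0.15 × 0.18 × 0.08 × 0.05 = 84.0888 kJ m⁻²
Total at Node P: 1179.936 + 84.0888 = 1264.0248 kJ m⁻²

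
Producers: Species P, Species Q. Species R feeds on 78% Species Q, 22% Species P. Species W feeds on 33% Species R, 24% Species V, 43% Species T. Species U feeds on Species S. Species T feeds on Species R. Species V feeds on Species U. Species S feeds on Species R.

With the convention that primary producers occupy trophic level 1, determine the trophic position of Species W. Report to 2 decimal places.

Species R: 1 + (0.78×1 + 0.22×1) = 2
Species S: 1 + 2 = 3
Species T: 1 + 2 = 3
Species U: 1 + 3 = 4
Species V: 1 + 4 = 5
Species W: 1 + (0.33×2 + 0.24×5 + 0.43×3) = 4.15

4.15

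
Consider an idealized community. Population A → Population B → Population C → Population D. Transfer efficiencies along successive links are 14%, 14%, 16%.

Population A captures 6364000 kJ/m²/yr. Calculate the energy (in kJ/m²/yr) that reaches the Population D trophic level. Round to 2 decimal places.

Population B: 6364000 × 0.14 = 890960 kJ/m²/yr
Population C: 890960 × 0.14 = 124734.4 kJ/m²/yr
Population D: 124734.4 × 0.16 = 19957.504 kJ/m²/yr

19957.50 kJ/m²/yr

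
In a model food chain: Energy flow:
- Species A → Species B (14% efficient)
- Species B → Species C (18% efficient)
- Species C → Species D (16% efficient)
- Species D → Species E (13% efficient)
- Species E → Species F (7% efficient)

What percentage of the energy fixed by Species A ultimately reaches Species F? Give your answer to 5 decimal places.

0.00367%

Product of link efficiencies: 0.14 × 0.18 × 0.16 × 0.13 × 0.07 = 0.0000366912
As a percentage: 0.0000366912 × 100 = 0.00367%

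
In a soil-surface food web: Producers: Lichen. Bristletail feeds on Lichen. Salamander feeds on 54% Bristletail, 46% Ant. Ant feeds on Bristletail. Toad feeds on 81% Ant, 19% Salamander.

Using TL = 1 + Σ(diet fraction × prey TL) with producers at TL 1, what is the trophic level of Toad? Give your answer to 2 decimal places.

4.09

Bristletail: 1 + 1 = 2
Ant: 1 + 2 = 3
Salamander: 1 + (0.54×2 + 0.46×3) = 3.46
Toad: 1 + (0.81×3 + 0.19×3.46) = 4.0874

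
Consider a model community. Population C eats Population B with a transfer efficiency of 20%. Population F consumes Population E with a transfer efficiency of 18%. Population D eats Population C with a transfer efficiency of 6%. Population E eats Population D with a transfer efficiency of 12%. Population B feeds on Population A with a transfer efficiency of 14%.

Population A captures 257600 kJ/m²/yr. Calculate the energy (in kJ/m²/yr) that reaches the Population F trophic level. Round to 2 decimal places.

9.35 kJ/m²/yr

Population B: 257600 × 0.14 = 36064 kJ/m²/yr
Population C: 36064 × 0.2 = 7212.8 kJ/m²/yr
Population D: 7212.8 × 0.06 = 432.768 kJ/m²/yr
Population E: 432.768 × 0.12 = 51.93216 kJ/m²/yr
Population F: 51.93216 × 0.18 = 9.3477888 kJ/m²/yr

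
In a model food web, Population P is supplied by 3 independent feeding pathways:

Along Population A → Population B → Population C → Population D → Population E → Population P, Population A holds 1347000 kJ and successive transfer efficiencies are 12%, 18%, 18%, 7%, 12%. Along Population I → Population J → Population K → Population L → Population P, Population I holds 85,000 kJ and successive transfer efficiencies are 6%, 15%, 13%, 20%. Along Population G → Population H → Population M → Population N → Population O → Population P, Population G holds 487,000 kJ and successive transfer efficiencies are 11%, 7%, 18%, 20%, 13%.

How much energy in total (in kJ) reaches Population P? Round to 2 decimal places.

81.43 kJ

Via Population A: 1347000 × 0.12 × 0.18 × 0.18 × 0.07 × 0.12 = 43.9919424 kJ
Via Population I: 85000 × 0.06 × 0.15 × 0.13 × 0.2 = 19.89 kJ
Via Population G: 487000 × 0.11 × 0.07 × 0.18 × 0.2 × 0.13 = 17.549532 kJ
Total at Population P: 43.9919424 + 19.89 + 17.549532 = 81.4314744 kJ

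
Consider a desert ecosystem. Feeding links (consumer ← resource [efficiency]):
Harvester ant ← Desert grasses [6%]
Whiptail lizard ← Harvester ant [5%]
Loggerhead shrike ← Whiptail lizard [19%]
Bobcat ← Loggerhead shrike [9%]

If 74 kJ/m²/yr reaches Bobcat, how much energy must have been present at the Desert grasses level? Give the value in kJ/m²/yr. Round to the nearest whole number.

1442495 kJ/m²/yr

Cumulative transfer efficiency: 0.06 × 0.05 × 0.19 × 0.09 = 0.0000513
Desert grasses energy = 74 / 0.0000513 = 1442495 kJ/m²/yr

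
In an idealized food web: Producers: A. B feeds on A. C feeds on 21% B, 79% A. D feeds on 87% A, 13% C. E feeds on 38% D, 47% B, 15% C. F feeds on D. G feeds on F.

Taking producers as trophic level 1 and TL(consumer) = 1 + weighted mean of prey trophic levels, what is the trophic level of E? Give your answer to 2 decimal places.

B: 1 + 1 = 2
C: 1 + (0.21×2 + 0.79×1) = 2.21
D: 1 + (0.87×1 + 0.13×2.21) = 2.1573
E: 1 + (0.38×2.1573 + 0.47×2 + 0.15×2.21) = 3.091274
F: 1 + 2.1573 = 3.1573
G: 1 + 3.1573 = 4.1573

3.09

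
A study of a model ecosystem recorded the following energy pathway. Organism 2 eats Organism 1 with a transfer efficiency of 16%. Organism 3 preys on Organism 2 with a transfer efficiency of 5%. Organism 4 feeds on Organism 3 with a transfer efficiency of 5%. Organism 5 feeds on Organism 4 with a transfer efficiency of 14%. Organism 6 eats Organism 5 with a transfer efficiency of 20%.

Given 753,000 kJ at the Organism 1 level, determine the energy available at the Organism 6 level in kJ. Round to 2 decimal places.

8.43 kJ

Organism 2: 753000 × 0.16 = 120480 kJ
Organism 3: 120480 × 0.05 = 6024 kJ
Organism 4: 6024 × 0.05 = 301.2 kJ
Organism 5: 301.2 × 0.14 = 42.168 kJ
Organism 6: 42.168 × 0.2 = 8.4336 kJ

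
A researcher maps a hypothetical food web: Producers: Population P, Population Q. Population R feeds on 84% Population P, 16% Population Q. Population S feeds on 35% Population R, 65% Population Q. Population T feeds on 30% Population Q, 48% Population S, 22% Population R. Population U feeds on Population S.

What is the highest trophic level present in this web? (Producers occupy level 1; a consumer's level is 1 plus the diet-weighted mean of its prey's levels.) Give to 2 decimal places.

3.35

Population R: 1 + (0.84×1 + 0.16×1) = 2
Population S: 1 + (0.35×2 + 0.65×1) = 2.35
Population T: 1 + (0.3×1 + 0.48×2.35 + 0.22×2) = 2.868
Population U: 1 + 2.35 = 3.35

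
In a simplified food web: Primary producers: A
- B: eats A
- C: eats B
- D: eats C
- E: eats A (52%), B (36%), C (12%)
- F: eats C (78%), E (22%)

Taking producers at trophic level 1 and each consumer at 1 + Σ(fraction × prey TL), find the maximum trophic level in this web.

4

B: 1 + 1 = 2
C: 1 + 2 = 3
D: 1 + 3 = 4
E: 1 + (0.52×1 + 0.36×2 + 0.12×3) = 2.6
F: 1 + (0.78×3 + 0.22×2.6) = 3.912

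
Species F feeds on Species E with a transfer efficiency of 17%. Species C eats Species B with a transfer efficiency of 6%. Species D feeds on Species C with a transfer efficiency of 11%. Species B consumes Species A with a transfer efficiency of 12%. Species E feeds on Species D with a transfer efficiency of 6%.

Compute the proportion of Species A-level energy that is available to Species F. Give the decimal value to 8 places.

0.00000808

Product of link efficiencies: 0.12 × 0.06 × 0.11 × 0.06 × 0.17 = 0.0000080784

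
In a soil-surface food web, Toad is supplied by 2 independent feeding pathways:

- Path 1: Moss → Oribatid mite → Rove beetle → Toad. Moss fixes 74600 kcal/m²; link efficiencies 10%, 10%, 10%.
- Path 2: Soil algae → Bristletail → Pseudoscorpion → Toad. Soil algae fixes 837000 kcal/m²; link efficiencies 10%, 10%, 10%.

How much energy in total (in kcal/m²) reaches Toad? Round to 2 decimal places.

Path 1: 74600 × 0.1 × 0.1 × 0.1 = 74.6 kcal/m²
Path 2: 837000 × 0.1 × 0.1 × 0.1 = 837 kcal/m²
Total at Toad: 74.6 + 837 = 911.6 kcal/m²

911.60 kcal/m²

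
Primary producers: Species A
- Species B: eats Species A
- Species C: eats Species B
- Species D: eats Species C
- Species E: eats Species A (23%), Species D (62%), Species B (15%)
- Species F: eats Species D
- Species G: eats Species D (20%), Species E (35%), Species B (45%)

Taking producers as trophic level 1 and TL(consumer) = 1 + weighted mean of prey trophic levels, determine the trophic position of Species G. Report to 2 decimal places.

Species B: 1 + 1 = 2
Species C: 1 + 2 = 3
Species D: 1 + 3 = 4
Species E: 1 + (0.23×1 + 0.62×4 + 0.15×2) = 4.01
Species F: 1 + 4 = 5
Species G: 1 + (0.2×4 + 0.35×4.01 + 0.45×2) = 4.1035

4.10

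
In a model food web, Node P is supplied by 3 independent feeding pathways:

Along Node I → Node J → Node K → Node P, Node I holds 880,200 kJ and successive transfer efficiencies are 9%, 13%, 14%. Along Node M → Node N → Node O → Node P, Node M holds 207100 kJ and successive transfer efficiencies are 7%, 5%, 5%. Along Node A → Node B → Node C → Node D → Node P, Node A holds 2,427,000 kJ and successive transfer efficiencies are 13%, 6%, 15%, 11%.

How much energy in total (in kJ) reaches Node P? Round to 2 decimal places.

1790.37 kJ

Via Node I: 880200 × 0.09 × 0.13 × 0.14 = 1441.7676 kJ
Via Node M: 207100 × 0.07 × 0.05 × 0.05 = 36.2425 kJ
Via Node A: 2427000 × 0.13 × 0.06 × 0.15 × 0.11 = 312.3549 kJ
Total at Node P: 1441.7676 + 36.2425 + 312.3549 = 1790.365 kJ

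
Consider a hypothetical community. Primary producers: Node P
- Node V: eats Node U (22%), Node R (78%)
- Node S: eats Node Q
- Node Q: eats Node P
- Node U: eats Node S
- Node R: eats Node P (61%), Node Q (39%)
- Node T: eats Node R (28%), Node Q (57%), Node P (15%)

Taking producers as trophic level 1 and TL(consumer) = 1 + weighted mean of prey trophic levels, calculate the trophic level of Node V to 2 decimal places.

Node Q: 1 + 1 = 2
Node R: 1 + (0.61×1 + 0.39×2) = 2.39
Node S: 1 + 2 = 3
Node T: 1 + (0.28×2.39 + 0.57×2 + 0.15×1) = 2.9592
Node U: 1 + 3 = 4
Node V: 1 + (0.22×4 + 0.78×2.39) = 3.7442

3.74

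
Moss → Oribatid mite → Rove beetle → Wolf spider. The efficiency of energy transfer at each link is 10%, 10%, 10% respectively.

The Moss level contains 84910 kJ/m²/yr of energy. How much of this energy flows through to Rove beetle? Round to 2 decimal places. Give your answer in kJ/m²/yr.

849.10 kJ/m²/yr

Oribatid mite: 84910 × 0.1 = 8491 kJ/m²/yr
Rove beetle: 8491 × 0.1 = 849.1 kJ/m²/yr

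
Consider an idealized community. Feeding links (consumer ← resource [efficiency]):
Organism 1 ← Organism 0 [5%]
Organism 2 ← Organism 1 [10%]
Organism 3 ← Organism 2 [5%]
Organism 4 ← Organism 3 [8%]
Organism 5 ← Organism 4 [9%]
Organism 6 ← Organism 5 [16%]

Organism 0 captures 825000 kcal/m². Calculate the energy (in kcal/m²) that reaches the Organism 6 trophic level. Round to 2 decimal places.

0.24 kcal/m²

Organism 1: 825000 × 0.05 = 41250 kcal/m²
Organism 2: 41250 × 0.1 = 4125 kcal/m²
Organism 3: 4125 × 0.05 = 206.25 kcal/m²
Organism 4: 206.25 × 0.08 = 16.5 kcal/m²
Organism 5: 16.5 × 0.09 = 1.485 kcal/m²
Organism 6: 1.485 × 0.16 = 0.2376 kcal/m²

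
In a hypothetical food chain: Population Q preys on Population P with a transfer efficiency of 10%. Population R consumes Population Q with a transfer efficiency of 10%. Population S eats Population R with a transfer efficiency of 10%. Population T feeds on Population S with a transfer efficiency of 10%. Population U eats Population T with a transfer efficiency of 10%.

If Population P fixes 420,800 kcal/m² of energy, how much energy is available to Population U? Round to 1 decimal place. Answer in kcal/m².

4.2 kcal/m²

Population Q: 420800 × 0.1 = 42080 kcal/m²
Population R: 42080 × 0.1 = 4208 kcal/m²
Population S: 4208 × 0.1 = 420.8 kcal/m²
Population T: 420.8 × 0.1 = 42.08 kcal/m²
Population U: 42.08 × 0.1 = 4.208 kcal/m²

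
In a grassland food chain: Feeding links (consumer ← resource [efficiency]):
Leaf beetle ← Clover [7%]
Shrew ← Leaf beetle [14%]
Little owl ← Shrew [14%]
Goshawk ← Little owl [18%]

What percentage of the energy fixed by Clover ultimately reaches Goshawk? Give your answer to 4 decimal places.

0.0247%

Product of link efficiencies: 0.07 × 0.14 × 0.14 × 0.18 = 0.00024696
As a percentage: 0.00024696 × 100 = 0.0247%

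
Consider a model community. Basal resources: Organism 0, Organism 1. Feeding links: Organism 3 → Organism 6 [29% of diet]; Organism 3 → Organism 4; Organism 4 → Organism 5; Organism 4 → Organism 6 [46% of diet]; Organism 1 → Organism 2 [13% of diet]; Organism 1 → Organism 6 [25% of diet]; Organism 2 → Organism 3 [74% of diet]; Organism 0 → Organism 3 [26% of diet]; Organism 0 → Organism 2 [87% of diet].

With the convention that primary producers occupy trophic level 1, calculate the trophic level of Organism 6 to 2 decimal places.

3.77

Organism 2: 1 + (0.87×1 + 0.13×1) = 2
Organism 3: 1 + (0.26×1 + 0.74×2) = 2.74
Organism 4: 1 + 2.74 = 3.74
Organism 5: 1 + 3.74 = 4.74
Organism 6: 1 + (0.46×3.74 + 0.29×2.74 + 0.25×1) = 3.765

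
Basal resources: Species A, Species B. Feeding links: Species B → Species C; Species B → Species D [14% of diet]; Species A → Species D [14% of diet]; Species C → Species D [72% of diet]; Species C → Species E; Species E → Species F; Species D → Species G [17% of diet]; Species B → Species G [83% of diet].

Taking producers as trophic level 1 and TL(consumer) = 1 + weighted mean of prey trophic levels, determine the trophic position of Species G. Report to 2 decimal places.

Species C: 1 + 1 = 2
Species D: 1 + (0.14×1 + 0.14×1 + 0.72×2) = 2.72
Species E: 1 + 2 = 3
Species F: 1 + 3 = 4
Species G: 1 + (0.17×2.72 + 0.83×1) = 2.2924

2.29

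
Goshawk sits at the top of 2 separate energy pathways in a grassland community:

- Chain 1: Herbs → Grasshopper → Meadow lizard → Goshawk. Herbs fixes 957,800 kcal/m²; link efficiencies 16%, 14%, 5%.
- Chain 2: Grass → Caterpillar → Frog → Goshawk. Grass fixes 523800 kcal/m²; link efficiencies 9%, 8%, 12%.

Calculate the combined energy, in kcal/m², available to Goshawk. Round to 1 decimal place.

1525.3 kcal/m²

Chain 1: 957800 × 0.16 × 0.14 × 0.05 = 1072.736 kcal/m²
Chain 2: 523800 × 0.09 × 0.08 × 0.12 = 452.5632 kcal/m²
Total at Goshawk: 1072.736 + 452.5632 = 1525.2992 kcal/m²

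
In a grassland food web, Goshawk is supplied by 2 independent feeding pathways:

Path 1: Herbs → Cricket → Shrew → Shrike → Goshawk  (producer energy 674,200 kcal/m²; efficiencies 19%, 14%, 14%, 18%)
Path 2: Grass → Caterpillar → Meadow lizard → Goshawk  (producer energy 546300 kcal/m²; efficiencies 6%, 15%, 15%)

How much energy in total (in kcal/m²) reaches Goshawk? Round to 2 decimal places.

Path 1: 674200 × 0.19 × 0.14 × 0.14 × 0.18 = 451.929744 kcal/m²
Path 2: 546300 × 0.06 × 0.15 × 0.15 = 737.505 kcal/m²
Total at Goshawk: 451.929744 + 737.505 = 1189.434744 kcal/m²

1189.43 kcal/m²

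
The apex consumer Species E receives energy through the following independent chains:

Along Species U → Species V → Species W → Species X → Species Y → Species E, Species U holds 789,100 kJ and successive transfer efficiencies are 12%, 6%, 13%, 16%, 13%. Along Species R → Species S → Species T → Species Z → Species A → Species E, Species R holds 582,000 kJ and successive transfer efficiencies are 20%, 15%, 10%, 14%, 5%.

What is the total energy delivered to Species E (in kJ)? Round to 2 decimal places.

27.58 kJ

Via Species U: 789100 × 0.12 × 0.06 × 0.13 × 0.16 × 0.13 = 15.36283008 kJ
Via Species R: 582000 × 0.2 × 0.15 × 0.1 × 0.14 × 0.05 = 12.222 kJ
Total at Species E: 15.36283008 + 12.222 = 27.58483008 kJ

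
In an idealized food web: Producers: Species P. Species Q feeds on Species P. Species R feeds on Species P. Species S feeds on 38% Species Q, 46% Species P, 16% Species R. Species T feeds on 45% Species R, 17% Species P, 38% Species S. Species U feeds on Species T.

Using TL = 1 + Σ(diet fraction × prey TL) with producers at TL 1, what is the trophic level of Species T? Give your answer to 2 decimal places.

Species Q: 1 + 1 = 2
Species R: 1 + 1 = 2
Species S: 1 + (0.38×2 + 0.46×1 + 0.16×2) = 2.54
Species T: 1 + (0.45×2 + 0.17×1 + 0.38×2.54) = 3.0352
Species U: 1 + 3.0352 = 4.0352

3.04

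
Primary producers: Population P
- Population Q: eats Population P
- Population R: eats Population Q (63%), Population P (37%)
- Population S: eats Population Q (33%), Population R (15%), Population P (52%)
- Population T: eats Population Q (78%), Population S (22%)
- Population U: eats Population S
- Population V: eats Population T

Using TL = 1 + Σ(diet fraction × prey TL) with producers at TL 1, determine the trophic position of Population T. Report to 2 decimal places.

3.13

Population Q: 1 + 1 = 2
Population R: 1 + (0.63×2 + 0.37×1) = 2.63
Population S: 1 + (0.33×2 + 0.15×2.63 + 0.52×1) = 2.5745
Population T: 1 + (0.78×2 + 0.22×2.5745) = 3.12639
Population U: 1 + 2.5745 = 3.5745
Population V: 1 + 3.12639 = 4.12639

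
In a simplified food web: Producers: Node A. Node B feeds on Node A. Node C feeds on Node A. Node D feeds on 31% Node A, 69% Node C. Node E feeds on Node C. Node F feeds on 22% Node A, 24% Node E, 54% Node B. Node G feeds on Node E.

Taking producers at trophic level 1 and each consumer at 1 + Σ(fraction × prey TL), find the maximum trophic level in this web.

4

Node B: 1 + 1 = 2
Node C: 1 + 1 = 2
Node D: 1 + (0.31×1 + 0.69×2) = 2.69
Node E: 1 + 2 = 3
Node F: 1 + (0.22×1 + 0.24×3 + 0.54×2) = 3.02
Node G: 1 + 3 = 4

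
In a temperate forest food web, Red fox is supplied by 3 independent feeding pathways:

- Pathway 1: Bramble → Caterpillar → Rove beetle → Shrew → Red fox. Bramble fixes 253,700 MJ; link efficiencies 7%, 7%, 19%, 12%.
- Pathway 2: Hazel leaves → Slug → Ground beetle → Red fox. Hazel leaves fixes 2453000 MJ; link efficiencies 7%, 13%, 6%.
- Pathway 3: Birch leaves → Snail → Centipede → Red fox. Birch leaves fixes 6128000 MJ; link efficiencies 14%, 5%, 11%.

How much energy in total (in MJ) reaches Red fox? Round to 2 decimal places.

Pathway 1: 253700 × 0.07 × 0.07 × 0.19 × 0.12 = 28.343364 MJ
Pathway 2: 2453000 × 0.07 × 0.13 × 0.06 = 1339.338 MJ
Pathway 3: 6128000 × 0.14 × 0.05 × 0.11 = 4718.56 MJ
Total at Red fox: 28.343364 + 1339.338 + 4718.56 = 6086.241364 MJ

6086.24 MJ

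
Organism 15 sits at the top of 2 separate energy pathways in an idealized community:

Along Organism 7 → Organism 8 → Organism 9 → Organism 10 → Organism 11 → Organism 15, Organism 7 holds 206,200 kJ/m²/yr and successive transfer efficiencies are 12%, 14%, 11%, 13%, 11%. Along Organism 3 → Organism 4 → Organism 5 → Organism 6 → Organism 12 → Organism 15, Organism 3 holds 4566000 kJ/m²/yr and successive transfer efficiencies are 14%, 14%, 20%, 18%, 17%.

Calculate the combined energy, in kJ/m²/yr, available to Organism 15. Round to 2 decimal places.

553.15 kJ/m²/yr

Via Organism 7: 206200 × 0.12 × 0.14 × 0.11 × 0.13 × 0.11 = 5.44912368 kJ/m²/yr
Via Organism 3: 4566000 × 0.14 × 0.14 × 0.2 × 0.18 × 0.17 = 547.700832 kJ/m²/yr
Total at Organism 15: 5.44912368 + 547.700832 = 553.14995568 kJ/m²/yr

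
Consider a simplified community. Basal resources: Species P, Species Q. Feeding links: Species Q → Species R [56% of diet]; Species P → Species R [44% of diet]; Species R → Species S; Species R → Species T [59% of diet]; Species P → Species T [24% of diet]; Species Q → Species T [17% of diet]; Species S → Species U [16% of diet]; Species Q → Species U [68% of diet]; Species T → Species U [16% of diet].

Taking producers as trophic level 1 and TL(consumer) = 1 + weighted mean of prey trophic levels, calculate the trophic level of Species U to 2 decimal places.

2.57

Species R: 1 + (0.56×1 + 0.44×1) = 2
Species S: 1 + 2 = 3
Species T: 1 + (0.59×2 + 0.24×1 + 0.17×1) = 2.59
Species U: 1 + (0.16×3 + 0.68×1 + 0.16×2.59) = 2.5744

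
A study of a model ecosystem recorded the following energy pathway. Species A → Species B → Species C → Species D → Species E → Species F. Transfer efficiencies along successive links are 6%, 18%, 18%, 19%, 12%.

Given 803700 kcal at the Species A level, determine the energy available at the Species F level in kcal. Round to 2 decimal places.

Species B: 803700 × 0.06 = 48222 kcal
Species C: 48222 × 0.18 = 8679.96 kcal
Species D: 8679.96 × 0.18 = 1562.3928 kcal
Species E: 1562.3928 × 0.19 = 296.854632 kcal
Species F: 296.854632 × 0.12 = 35.62255584 kcal

35.62 kcal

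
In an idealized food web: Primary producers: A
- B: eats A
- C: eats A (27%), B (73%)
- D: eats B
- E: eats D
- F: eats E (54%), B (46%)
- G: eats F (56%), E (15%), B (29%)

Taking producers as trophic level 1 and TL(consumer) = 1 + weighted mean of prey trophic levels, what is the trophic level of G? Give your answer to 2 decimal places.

B: 1 + 1 = 2
C: 1 + (0.27×1 + 0.73×2) = 2.73
D: 1 + 2 = 3
E: 1 + 3 = 4
F: 1 + (0.54×4 + 0.46×2) = 4.08
G: 1 + (0.56×4.08 + 0.15×4 + 0.29×2) = 4.4648

4.46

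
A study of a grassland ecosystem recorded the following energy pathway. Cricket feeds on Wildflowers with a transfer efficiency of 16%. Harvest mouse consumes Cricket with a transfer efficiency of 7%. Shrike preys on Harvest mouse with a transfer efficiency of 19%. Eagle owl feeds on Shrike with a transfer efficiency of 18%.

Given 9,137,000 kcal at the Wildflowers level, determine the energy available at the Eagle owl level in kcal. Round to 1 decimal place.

3499.8 kcal

Cricket: 9137000 × 0.16 = 1461920 kcal
Harvest mouse: 1461920 × 0.07 = 102334.4 kcal
Shrike: 102334.4 × 0.19 = 19443.536 kcal
Eagle owl: 19443.536 × 0.18 = 3499.83648 kcal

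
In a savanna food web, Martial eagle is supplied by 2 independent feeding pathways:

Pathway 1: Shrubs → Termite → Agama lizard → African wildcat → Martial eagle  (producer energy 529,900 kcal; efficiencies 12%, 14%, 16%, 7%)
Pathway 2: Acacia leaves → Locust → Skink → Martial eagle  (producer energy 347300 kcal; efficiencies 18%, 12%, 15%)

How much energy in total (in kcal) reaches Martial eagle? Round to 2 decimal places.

1224.96 kcal

Pathway 1: 529900 × 0.12 × 0.14 × 0.16 × 0.07 = 99.705984 kcal
Pathway 2: 347300 × 0.18 × 0.12 × 0.15 = 1125.252 kcal
Total at Martial eagle: 99.705984 + 1125.252 = 1224.957984 kcal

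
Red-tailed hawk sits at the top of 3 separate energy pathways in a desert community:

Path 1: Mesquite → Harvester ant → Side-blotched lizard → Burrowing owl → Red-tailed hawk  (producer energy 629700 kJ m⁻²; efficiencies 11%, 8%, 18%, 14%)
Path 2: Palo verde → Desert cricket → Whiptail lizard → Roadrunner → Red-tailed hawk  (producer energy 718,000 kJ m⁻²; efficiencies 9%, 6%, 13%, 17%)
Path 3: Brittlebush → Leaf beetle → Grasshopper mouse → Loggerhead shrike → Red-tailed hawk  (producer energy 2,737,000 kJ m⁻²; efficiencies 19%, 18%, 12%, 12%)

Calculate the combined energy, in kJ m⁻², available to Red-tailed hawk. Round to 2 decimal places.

1573.25 kJ m⁻²

Path 1: 629700 × 0.11 × 0.08 × 0.18 × 0.14 = 139.642272 kJ m⁻²
Path 2: 718000 × 0.09 × 0.06 × 0.13 × 0.17 = 85.68612 kJ m⁻²
Path 3: 2737000 × 0.19 × 0.18 × 0.12 × 0.12 = 1347.91776 kJ m⁻²
Total at Red-tailed hawk: 139.642272 + 85.68612 + 1347.91776 = 1573.246152 kJ m⁻²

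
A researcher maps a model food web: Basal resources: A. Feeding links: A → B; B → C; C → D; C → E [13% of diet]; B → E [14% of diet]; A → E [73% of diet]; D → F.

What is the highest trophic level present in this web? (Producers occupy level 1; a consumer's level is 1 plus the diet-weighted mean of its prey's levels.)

5

B: 1 + 1 = 2
C: 1 + 2 = 3
D: 1 + 3 = 4
E: 1 + (0.13×3 + 0.14×2 + 0.73×1) = 2.4
F: 1 + 4 = 5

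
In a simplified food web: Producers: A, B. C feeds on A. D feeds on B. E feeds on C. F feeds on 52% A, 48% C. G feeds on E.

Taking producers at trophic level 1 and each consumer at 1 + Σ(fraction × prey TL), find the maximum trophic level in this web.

4

C: 1 + 1 = 2
D: 1 + 1 = 2
E: 1 + 2 = 3
F: 1 + (0.52×1 + 0.48×2) = 2.48
G: 1 + 3 = 4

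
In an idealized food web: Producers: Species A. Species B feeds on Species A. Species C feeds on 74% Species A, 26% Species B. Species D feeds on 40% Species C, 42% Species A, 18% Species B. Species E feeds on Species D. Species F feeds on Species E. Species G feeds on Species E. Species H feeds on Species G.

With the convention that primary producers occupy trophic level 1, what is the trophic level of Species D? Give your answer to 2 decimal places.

2.68

Species B: 1 + 1 = 2
Species C: 1 + (0.74×1 + 0.26×2) = 2.26
Species D: 1 + (0.4×2.26 + 0.42×1 + 0.18×2) = 2.684
Species E: 1 + 2.684 = 3.684
Species F: 1 + 3.684 = 4.684
Species G: 1 + 3.684 = 4.684
Species H: 1 + 4.684 = 5.684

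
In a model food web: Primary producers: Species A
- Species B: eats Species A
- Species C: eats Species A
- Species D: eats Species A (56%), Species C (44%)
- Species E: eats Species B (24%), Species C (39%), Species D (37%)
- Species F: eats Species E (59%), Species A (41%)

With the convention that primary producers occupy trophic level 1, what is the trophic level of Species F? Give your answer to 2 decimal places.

3.28

Species B: 1 + 1 = 2
Species C: 1 + 1 = 2
Species D: 1 + (0.56×1 + 0.44×2) = 2.44
Species E: 1 + (0.24×2 + 0.39×2 + 0.37×2.44) = 3.1628
Species F: 1 + (0.59×3.1628 + 0.41×1) = 3.276052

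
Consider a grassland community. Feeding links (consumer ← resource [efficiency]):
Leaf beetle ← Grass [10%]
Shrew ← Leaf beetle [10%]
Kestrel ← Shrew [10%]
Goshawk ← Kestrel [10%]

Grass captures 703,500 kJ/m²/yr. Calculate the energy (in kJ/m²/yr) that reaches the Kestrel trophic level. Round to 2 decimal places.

703.50 kJ/m²/yr

Leaf beetle: 703500 × 0.1 = 70350 kJ/m²/yr
Shrew: 70350 × 0.1 = 7035 kJ/m²/yr
Kestrel: 7035 × 0.1 = 703.5 kJ/m²/yr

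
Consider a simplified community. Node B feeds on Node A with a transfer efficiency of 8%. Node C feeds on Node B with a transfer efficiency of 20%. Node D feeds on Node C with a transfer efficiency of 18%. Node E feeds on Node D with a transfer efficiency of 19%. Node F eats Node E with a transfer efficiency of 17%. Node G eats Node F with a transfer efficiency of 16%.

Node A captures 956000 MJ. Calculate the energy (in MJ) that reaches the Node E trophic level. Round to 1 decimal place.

523.1 MJ

Node B: 956000 × 0.08 = 76480 MJ
Node C: 76480 × 0.2 = 15296 MJ
Node D: 15296 × 0.18 = 2753.28 MJ
Node E: 2753.28 × 0.19 = 523.1232 MJ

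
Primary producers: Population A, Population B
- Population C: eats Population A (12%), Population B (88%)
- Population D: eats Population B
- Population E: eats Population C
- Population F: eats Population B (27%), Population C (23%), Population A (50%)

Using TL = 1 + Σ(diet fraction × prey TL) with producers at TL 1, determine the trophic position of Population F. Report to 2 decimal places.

2.23

Population C: 1 + (0.12×1 + 0.88×1) = 2
Population D: 1 + 1 = 2
Population E: 1 + 2 = 3
Population F: 1 + (0.27×1 + 0.23×2 + 0.5×1) = 2.23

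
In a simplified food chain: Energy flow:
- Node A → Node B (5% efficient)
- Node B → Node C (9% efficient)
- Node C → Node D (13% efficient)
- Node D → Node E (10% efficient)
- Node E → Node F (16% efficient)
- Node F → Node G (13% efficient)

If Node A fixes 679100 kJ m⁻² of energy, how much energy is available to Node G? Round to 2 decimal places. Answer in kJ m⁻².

Node B: 679100 × 0.05 = 33955 kJ m⁻²
Node C: 33955 × 0.09 = 3055.95 kJ m⁻²
Node D: 3055.95 × 0.13 = 397.2735 kJ m⁻²
Node E: 397.2735 × 0.1 = 39.72735 kJ m⁻²
Node F: 39.72735 × 0.16 = 6.356376 kJ m⁻²
Node G: 6.356376 × 0.13 = 0.82632888 kJ m⁻²

0.83 kJ m⁻²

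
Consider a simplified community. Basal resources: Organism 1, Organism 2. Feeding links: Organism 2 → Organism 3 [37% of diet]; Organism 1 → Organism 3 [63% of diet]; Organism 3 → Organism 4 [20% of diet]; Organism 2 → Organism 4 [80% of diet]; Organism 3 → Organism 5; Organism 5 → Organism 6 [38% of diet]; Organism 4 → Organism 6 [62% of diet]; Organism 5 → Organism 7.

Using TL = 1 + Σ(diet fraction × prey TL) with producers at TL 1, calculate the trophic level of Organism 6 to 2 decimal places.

Organism 3: 1 + (0.37×1 + 0.63×1) = 2
Organism 4: 1 + (0.2×2 + 0.8×1) = 2.2
Organism 5: 1 + 2 = 3
Organism 6: 1 + (0.38×3 + 0.62×2.2) = 3.504
Organism 7: 1 + 3 = 4

3.50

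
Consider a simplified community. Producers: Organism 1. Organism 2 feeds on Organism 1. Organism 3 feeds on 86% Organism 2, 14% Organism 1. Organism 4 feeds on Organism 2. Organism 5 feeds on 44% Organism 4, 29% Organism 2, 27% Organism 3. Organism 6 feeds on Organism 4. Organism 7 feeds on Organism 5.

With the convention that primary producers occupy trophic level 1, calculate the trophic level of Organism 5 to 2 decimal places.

3.67

Organism 2: 1 + 1 = 2
Organism 3: 1 + (0.86×2 + 0.14×1) = 2.86
Organism 4: 1 + 2 = 3
Organism 5: 1 + (0.44×3 + 0.29×2 + 0.27×2.86) = 3.6722
Organism 6: 1 + 3 = 4
Organism 7: 1 + 3.6722 = 4.6722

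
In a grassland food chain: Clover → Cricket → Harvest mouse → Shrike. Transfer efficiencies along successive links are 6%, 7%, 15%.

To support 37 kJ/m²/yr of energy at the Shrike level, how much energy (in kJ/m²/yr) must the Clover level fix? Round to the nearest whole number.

58730 kJ/m²/yr

Cumulative transfer efficiency: 0.06 × 0.07 × 0.15 = 0.00063
Clover energy = 37 / 0.00063 = 58730 kJ/m²/yr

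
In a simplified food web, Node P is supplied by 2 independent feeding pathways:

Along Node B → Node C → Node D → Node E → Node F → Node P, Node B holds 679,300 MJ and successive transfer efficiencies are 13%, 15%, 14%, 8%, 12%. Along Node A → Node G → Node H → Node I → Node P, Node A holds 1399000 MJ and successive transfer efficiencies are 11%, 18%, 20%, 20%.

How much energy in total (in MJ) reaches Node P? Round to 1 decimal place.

1125.8 MJ

Via Node B: 679300 × 0.13 × 0.15 × 0.14 × 0.08 × 0.12 = 17.8030944 MJ
Via Node A: 1399000 × 0.11 × 0.18 × 0.2 × 0.2 = 1108.008 MJ
Total at Node P: 17.8030944 + 1108.008 = 1125.8110944 MJ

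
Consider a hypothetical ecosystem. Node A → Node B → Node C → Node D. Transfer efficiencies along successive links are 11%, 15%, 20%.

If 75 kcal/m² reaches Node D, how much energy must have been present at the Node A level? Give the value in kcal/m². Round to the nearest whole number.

Cumulative transfer efficiency: 0.11 × 0.15 × 0.2 = 0.0033
Node A energy = 75 / 0.0033 = 22727 kcal/m²

22727 kcal/m²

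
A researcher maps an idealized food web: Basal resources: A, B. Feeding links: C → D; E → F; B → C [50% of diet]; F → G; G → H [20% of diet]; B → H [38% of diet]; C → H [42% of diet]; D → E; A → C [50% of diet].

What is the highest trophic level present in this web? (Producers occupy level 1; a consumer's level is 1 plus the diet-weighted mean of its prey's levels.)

C: 1 + (0.5×1 + 0.5×1) = 2
D: 1 + 2 = 3
E: 1 + 3 = 4
F: 1 + 4 = 5
G: 1 + 5 = 6
H: 1 + (0.38×1 + 0.42×2 + 0.2×6) = 3.42

6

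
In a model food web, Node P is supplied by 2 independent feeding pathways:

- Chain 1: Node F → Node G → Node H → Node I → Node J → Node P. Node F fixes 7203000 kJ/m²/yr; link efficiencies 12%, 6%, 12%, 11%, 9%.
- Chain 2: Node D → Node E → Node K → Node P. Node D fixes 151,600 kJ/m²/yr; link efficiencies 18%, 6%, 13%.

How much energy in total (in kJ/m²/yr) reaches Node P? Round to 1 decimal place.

Chain 1: 7203000 × 0.12 × 0.06 × 0.12 × 0.11 × 0.09 = 61.6115808 kJ/m²/yr
Chain 2: 151600 × 0.18 × 0.06 × 0.13 = 212.8464 kJ/m²/yr
Total at Node P: 61.6115808 + 212.8464 = 274.4579808 kJ/m²/yr

274.5 kJ/m²/yr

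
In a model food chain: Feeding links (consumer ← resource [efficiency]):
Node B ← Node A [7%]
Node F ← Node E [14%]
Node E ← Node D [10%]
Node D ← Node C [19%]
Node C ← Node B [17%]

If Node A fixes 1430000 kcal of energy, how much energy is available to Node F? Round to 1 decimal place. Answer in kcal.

Node B: 1430000 × 0.07 = 100100 kcal
Node C: 100100 × 0.17 = 17017 kcal
Node D: 17017 × 0.19 = 3233.23 kcal
Node E: 3233.23 × 0.1 = 323.323 kcal
Node F: 323.323 × 0.14 = 45.26522 kcal

45.3 kcal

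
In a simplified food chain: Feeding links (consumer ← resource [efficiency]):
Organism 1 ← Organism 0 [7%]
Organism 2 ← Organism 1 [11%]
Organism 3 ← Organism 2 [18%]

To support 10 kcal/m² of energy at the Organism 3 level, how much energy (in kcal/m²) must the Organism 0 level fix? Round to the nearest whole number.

7215 kcal/m²

Cumulative transfer efficiency: 0.07 × 0.11 × 0.18 = 0.001386
Organism 0 energy = 10 / 0.001386 = 7215 kcal/m²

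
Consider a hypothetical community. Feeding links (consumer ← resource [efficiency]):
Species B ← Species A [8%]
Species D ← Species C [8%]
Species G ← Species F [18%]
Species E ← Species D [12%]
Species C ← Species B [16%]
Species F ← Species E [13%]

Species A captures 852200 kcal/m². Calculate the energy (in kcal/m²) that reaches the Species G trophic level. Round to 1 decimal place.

Species B: 852200 × 0.08 = 68176 kcal/m²
Species C: 68176 × 0.16 = 10908.16 kcal/m²
Species D: 10908.16 × 0.08 = 872.6528 kcal/m²
Species E: 872.6528 × 0.12 = 104.718336 kcal/m²
Species F: 104.718336 × 0.13 = 13.61338368 kcal/m²
Species G: 13.61338368 × 0.18 = 2.4504090624 kcal/m²

2.5 kcal/m²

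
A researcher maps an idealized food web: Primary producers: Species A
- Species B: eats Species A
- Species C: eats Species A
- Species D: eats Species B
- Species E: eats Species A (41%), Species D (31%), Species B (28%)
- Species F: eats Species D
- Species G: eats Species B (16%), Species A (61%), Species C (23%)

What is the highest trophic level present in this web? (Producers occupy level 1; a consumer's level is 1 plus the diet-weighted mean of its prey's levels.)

4

Species B: 1 + 1 = 2
Species C: 1 + 1 = 2
Species D: 1 + 2 = 3
Species E: 1 + (0.41×1 + 0.31×3 + 0.28×2) = 2.9
Species F: 1 + 3 = 4
Species G: 1 + (0.16×2 + 0.61×1 + 0.23×2) = 2.39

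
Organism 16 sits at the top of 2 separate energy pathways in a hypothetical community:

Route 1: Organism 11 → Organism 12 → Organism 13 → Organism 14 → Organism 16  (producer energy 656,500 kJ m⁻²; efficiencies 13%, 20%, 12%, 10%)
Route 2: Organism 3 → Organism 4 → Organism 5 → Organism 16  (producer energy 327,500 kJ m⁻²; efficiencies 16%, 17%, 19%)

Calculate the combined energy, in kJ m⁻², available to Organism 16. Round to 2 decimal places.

Route 1: 656500 × 0.13 × 0.2 × 0.12 × 0.1 = 204.828 kJ m⁻²
Route 2: 327500 × 0.16 × 0.17 × 0.19 = 1692.52 kJ m⁻²
Total at Organism 16: 204.828 + 1692.52 = 1897.348 kJ m⁻²

1897.35 kJ m⁻²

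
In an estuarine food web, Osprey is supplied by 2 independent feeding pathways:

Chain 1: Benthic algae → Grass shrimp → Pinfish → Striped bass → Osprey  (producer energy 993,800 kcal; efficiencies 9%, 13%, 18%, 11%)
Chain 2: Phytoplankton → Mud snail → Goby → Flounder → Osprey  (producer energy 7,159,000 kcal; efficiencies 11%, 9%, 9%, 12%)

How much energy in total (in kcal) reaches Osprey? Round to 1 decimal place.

995.7 kcal

Chain 1: 993800 × 0.09 × 0.13 × 0.18 × 0.11 = 230.223708 kcal
Chain 2: 7159000 × 0.11 × 0.09 × 0.09 × 0.12 = 765.44028 kcal
Total at Osprey: 230.223708 + 765.44028 = 995.663988 kcal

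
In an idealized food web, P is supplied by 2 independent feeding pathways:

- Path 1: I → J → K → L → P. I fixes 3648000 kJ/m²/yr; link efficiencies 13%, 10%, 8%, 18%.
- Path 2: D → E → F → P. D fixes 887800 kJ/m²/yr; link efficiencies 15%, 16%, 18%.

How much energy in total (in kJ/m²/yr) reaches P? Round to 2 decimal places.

Path 1: 3648000 × 0.13 × 0.1 × 0.08 × 0.18 = 682.9056 kJ/m²/yr
Path 2: 887800 × 0.15 × 0.16 × 0.18 = 3835.296 kJ/m²/yr
Total at P: 682.9056 + 3835.296 = 4518.2016 kJ/m²/yr

4518.20 kJ/m²/yr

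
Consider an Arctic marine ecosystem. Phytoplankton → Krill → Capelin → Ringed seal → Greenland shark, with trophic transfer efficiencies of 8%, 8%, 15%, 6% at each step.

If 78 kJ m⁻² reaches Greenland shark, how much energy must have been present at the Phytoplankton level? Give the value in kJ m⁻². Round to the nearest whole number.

Cumulative transfer efficiency: 0.08 × 0.08 × 0.15 × 0.06 = 0.0000576
Phytoplankton energy = 78 / 0.0000576 = 1354167 kJ m⁻²

1354167 kJ m⁻²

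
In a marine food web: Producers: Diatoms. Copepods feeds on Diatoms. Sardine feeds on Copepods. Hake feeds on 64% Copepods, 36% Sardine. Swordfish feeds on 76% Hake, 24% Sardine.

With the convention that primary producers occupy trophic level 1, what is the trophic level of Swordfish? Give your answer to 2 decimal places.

4.27

Copepods: 1 + 1 = 2
Sardine: 1 + 2 = 3
Hake: 1 + (0.64×2 + 0.36×3) = 3.36
Swordfish: 1 + (0.76×3.36 + 0.24×3) = 4.2736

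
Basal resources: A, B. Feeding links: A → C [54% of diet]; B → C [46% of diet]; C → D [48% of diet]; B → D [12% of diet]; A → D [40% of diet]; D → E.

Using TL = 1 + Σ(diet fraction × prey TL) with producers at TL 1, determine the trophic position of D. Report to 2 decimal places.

2.48

C: 1 + (0.54×1 + 0.46×1) = 2
D: 1 + (0.48×2 + 0.12×1 + 0.4×1) = 2.48
E: 1 + 2.48 = 3.48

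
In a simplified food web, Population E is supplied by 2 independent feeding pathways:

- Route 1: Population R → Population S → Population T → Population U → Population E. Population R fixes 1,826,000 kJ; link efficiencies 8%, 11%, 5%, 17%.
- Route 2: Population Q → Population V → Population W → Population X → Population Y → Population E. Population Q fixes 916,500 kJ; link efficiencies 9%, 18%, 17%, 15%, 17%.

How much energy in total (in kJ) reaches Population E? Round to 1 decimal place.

Route 1: 1826000 × 0.08 × 0.11 × 0.05 × 0.17 = 136.5848 kJ
Route 2: 916500 × 0.09 × 0.18 × 0.17 × 0.15 × 0.17 = 64.3630455 kJ
Total at Population E: 136.5848 + 64.3630455 = 200.9478455 kJ

200.9 kJ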